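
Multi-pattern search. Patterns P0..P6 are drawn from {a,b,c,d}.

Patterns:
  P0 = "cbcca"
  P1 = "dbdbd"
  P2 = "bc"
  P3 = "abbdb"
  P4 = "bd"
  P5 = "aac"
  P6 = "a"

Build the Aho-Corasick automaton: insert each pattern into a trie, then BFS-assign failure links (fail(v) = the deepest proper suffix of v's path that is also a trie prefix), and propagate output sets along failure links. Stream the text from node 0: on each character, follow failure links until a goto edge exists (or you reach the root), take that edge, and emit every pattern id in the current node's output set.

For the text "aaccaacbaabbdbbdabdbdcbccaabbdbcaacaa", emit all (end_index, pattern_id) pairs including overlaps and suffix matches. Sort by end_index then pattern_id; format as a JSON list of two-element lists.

Build automaton:
Trie nodes:
  0='ε' goto a→13 b→11 c→1 d→6
  1='c' goto b→2
  2='cb' goto c→3
  3='cbc' goto c→4
  4='cbcc' goto a→5
  5='cbcca' goto ·  ←P0
  6='d' goto b→7
  7='db' goto d→8
  8='dbd' goto b→9
  9='dbdb' goto d→10
  10='dbdbd' goto ·  ←P1
  11='b' goto c→12 d→18
  12='bc' goto ·  ←P2
  13='a' goto a→19 b→14  ←P6
  14='ab' goto b→15
  15='abb' goto d→16
  16='abbd' goto b→17
  17='abbdb' goto ·  ←P3
  18='bd' goto ·  ←P4
  19='aa' goto c→20
  20='aac' goto ·  ←P5

Failure links (BFS by depth):
  fail(1) 'c': from fail(0)=0 chase 'c': 0 ⇒ 0;  out=∅∪out(0)=∅
  fail(6) 'd': from fail(0)=0 chase 'd': 0 ⇒ 0;  out=∅∪out(0)=∅
  fail(11) 'b': from fail(0)=0 chase 'b': 0 ⇒ 0;  out=∅∪out(0)=∅
  fail(13) 'a': from fail(0)=0 chase 'a': 0 ⇒ 0;  out={6}∪out(0)={6}
  fail(2) 'cb': from fail(1)=0 chase 'b': 0 ⇒ 11;  out=∅∪out(11)=∅
  fail(7) 'db': from fail(6)=0 chase 'b': 0 ⇒ 11;  out=∅∪out(11)=∅
  fail(12) 'bc': from fail(11)=0 chase 'c': 0 ⇒ 1;  out={2}∪out(1)={2}
  fail(14) 'ab': from fail(13)=0 chase 'b': 0 ⇒ 11;  out=∅∪out(11)=∅
  fail(18) 'bd': from fail(11)=0 chase 'd': 0 ⇒ 6;  out={4}∪out(6)={4}
  fail(19) 'aa': from fail(13)=0 chase 'a': 0 ⇒ 13;  out=∅∪out(13)={6}
  fail(3) 'cbc': from fail(2)=11 chase 'c': 11 ⇒ 12;  out=∅∪out(12)={2}
  fail(8) 'dbd': from fail(7)=11 chase 'd': 11 ⇒ 18;  out=∅∪out(18)={4}
  fail(15) 'abb': from fail(14)=11 chase 'b': 11→0 ⇒ 11;  out=∅∪out(11)=∅
  fail(20) 'aac': from fail(19)=13 chase 'c': 13→0 ⇒ 1;  out={5}∪out(1)={5}
  fail(4) 'cbcc': from fail(3)=12 chase 'c': 12→1→0 ⇒ 1;  out=∅∪out(1)=∅
  fail(9) 'dbdb': from fail(8)=18 chase 'b': 18→6 ⇒ 7;  out=∅∪out(7)=∅
  fail(16) 'abbd': from fail(15)=11 chase 'd': 11 ⇒ 18;  out=∅∪out(18)={4}
  fail(5) 'cbcca': from fail(4)=1 chase 'a': 1→0 ⇒ 13;  out={0}∪out(13)={0,6}
  fail(10) 'dbdbd': from fail(9)=7 chase 'd': 7 ⇒ 8;  out={1}∪out(8)={1,4}
  fail(17) 'abbdb': from fail(16)=18 chase 'b': 18→6 ⇒ 7;  out={3}∪out(7)={3}

Text stream:
[0] read 'a'  n0⇒n13  ** P6@[0:0]
[1] read 'a'  n13⇒n19  ** P6@[1:1]
[2] read 'c'  n19⇒n20  ** P5@[0:2]
[3] read 'c'  n20⇒n1 (fail-walked)
[4] read 'a'  n1⇒n13 (fail-walked)  ** P6@[4:4]
[5] read 'a'  n13⇒n19  ** P6@[5:5]
[6] read 'c'  n19⇒n20  ** P5@[4:6]
[7] read 'b'  n20⇒n2 (fail-walked)
[8] read 'a'  n2⇒n13 (fail-walked)  ** P6@[8:8]
[9] read 'a'  n13⇒n19  ** P6@[9:9]
[10] read 'b'  n19⇒n14 (fail-walked)
[11] read 'b'  n14⇒n15
[12] read 'd'  n15⇒n16  ** P4@[11:12]
[13] read 'b'  n16⇒n17  ** P3@[9:13]
[14] read 'b'  n17⇒n11 (fail-walked)
[15] read 'd'  n11⇒n18  ** P4@[14:15]
[16] read 'a'  n18⇒n13 (fail-walked)  ** P6@[16:16]
[17] read 'b'  n13⇒n14
[18] read 'd'  n14⇒n18 (fail-walked)  ** P4@[17:18]
[19] read 'b'  n18⇒n7 (fail-walked)
[20] read 'd'  n7⇒n8  ** P4@[19:20]
[21] read 'c'  n8⇒n1 (fail-walked)
[22] read 'b'  n1⇒n2
[23] read 'c'  n2⇒n3  ** P2@[22:23]
[24] read 'c'  n3⇒n4
[25] read 'a'  n4⇒n5  ** P0@[21:25],P6@[25:25]
[26] read 'a'  n5⇒n19 (fail-walked)  ** P6@[26:26]
[27] read 'b'  n19⇒n14 (fail-walked)
[28] read 'b'  n14⇒n15
[29] read 'd'  n15⇒n16  ** P4@[28:29]
[30] read 'b'  n16⇒n17  ** P3@[26:30]
[31] read 'c'  n17⇒n12 (fail-walked)  ** P2@[30:31]
[32] read 'a'  n12⇒n13 (fail-walked)  ** P6@[32:32]
[33] read 'a'  n13⇒n19  ** P6@[33:33]
[34] read 'c'  n19⇒n20  ** P5@[32:34]
[35] read 'a'  n20⇒n13 (fail-walked)  ** P6@[35:35]
[36] read 'a'  n13⇒n19  ** P6@[36:36]

Matches: [[0,6],[1,6],[2,5],[4,6],[5,6],[6,5],[8,6],[9,6],[12,4],[13,3],[15,4],[16,6],[18,4],[20,4],[23,2],[25,0],[25,6],[26,6],[29,4],[30,3],[31,2],[32,6],[33,6],[34,5],[35,6],[36,6]]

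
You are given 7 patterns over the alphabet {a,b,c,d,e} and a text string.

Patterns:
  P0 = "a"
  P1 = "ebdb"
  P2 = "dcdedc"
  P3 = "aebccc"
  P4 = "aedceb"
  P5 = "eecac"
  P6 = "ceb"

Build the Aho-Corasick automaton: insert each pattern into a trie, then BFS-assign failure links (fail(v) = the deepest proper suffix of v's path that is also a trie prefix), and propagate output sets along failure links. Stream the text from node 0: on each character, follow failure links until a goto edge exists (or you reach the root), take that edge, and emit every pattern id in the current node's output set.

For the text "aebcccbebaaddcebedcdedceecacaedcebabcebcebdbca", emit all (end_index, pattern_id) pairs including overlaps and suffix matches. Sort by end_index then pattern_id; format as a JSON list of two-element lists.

Build:
Trie (insert patterns):
  n0 'ε': a→1 c→25 d→6 e→2
  n1 'a': e→12  ←P0
  n2 'e': b→3 e→21
  n3 'eb': d→4
  n4 'ebd': b→5
  n5 'ebdb': ·  ←P1
  n6 'd': c→7
  n7 'dc': d→8
  n8 'dcd': e→9
  n9 'dcde': d→10
  n10 'dcded': c→11
  n11 'dcdedc': ·  ←P2
  n12 'ae': b→13 d→17
  n13 'aeb': c→14
  n14 'aebc': c→15
  n15 'aebcc': c→16
  n16 'aebccc': ·  ←P3
  n17 'aed': c→18
  n18 'aedc': e→19
  n19 'aedce': b→20
  n20 'aedceb': ·  ←P4
  n21 'ee': c→22
  n22 'eec': a→23
  n23 'eeca': c→24
  n24 'eecac': ·  ←P5
  n25 'c': e→26
  n26 'ce': b→27
  n27 'ceb': ·  ←P6

BFS fail/out derivation:
  n1('a'): parent n0 fail=0; on 'a' 0 → fail=0;  out {0}∪∅={0}
  n2('e'): parent n0 fail=0; on 'e' 0 → fail=0;  out ∅∪∅=∅
  n6('d'): parent n0 fail=0; on 'd' 0 → fail=0;  out ∅∪∅=∅
  n25('c'): parent n0 fail=0; on 'c' 0 → fail=0;  out ∅∪∅=∅
  n3('eb'): parent n2 fail=0; on 'b' 0 → fail=0;  out ∅∪∅=∅
  n7('dc'): parent n6 fail=0; on 'c' 0 → fail=25;  out ∅∪∅=∅
  n12('ae'): parent n1 fail=0; on 'e' 0 → fail=2;  out ∅∪∅=∅
  n21('ee'): parent n2 fail=0; on 'e' 0 → fail=2;  out ∅∪∅=∅
  n26('ce'): parent n25 fail=0; on 'e' 0 → fail=2;  out ∅∪∅=∅
  n4('ebd'): parent n3 fail=0; on 'd' 0 → fail=6;  out ∅∪∅=∅
  n8('dcd'): parent n7 fail=25; on 'd' 25→0 → fail=6;  out ∅∪∅=∅
  n13('aeb'): parent n12 fail=2; on 'b' 2 → fail=3;  out ∅∪∅=∅
  n17('aed'): parent n12 fail=2; on 'd' 2→0 → fail=6;  out ∅∪∅=∅
  n22('eec'): parent n21 fail=2; on 'c' 2→0 → fail=25;  out ∅∪∅=∅
  n27('ceb'): parent n26 fail=2; on 'b' 2 → fail=3;  out {6}∪∅={6}
  n5('ebdb'): parent n4 fail=6; on 'b' 6→0 → fail=0;  out {1}∪∅={1}
  n9('dcde'): parent n8 fail=6; on 'e' 6→0 → fail=2;  out ∅∪∅=∅
  n14('aebc'): parent n13 fail=3; on 'c' 3→0 → fail=25;  out ∅∪∅=∅
  n18('aedc'): parent n17 fail=6; on 'c' 6 → fail=7;  out ∅∪∅=∅
  n23('eeca'): parent n22 fail=25; on 'a' 25→0 → fail=1;  out ∅∪{0}={0}
  n10('dcded'): parent n9 fail=2; on 'd' 2→0 → fail=6;  out ∅∪∅=∅
  n15('aebcc'): parent n14 fail=25; on 'c' 25→0 → fail=25;  out ∅∪∅=∅
  n19('aedce'): parent n18 fail=7; on 'e' 7→25 → fail=26;  out ∅∪∅=∅
  n24('eecac'): parent n23 fail=1; on 'c' 1→0 → fail=25;  out {5}∪∅={5}
  n11('dcdedc'): parent n10 fail=6; on 'c' 6 → fail=7;  out {2}∪∅={2}
  n16('aebccc'): parent n15 fail=25; on 'c' 25→0 → fail=25;  out {3}∪∅={3}
  n20('aedceb'): parent n19 fail=26; on 'b' 26 → fail=27;  out {4}∪{6}={4,6}

Run:
pos 0 'a': at 1  emit P0@[0:0]
pos 1 'e': at 12
pos 2 'b': at 13
pos 3 'c': at 14
pos 4 'c': at 15
pos 5 'c': at 16  emit P3@[0:5]
pos 6 'b': at 0 ·f
pos 7 'e': at 2
pos 8 'b': at 3
pos 9 'a': at 1 ·f  emit P0@[9:9]
pos 10 'a': at 1 ·f  emit P0@[10:10]
pos 11 'd': at 6 ·f
pos 12 'd': at 6 ·f
pos 13 'c': at 7
pos 14 'e': at 26 ·f
pos 15 'b': at 27  emit P6@[13:15]
pos 16 'e': at 2 ·f
pos 17 'd': at 6 ·f
pos 18 'c': at 7
pos 19 'd': at 8
pos 20 'e': at 9
pos 21 'd': at 10
pos 22 'c': at 11  emit P2@[17:22]
pos 23 'e': at 26 ·f
pos 24 'e': at 21 ·f
pos 25 'c': at 22
pos 26 'a': at 23  emit P0@[26:26]
pos 27 'c': at 24  emit P5@[23:27]
pos 28 'a': at 1 ·f  emit P0@[28:28]
pos 29 'e': at 12
pos 30 'd': at 17
pos 31 'c': at 18
pos 32 'e': at 19
pos 33 'b': at 20  emit P4@[28:33],P6@[31:33]
pos 34 'a': at 1 ·f  emit P0@[34:34]
pos 35 'b': at 0 ·f
pos 36 'c': at 25
pos 37 'e': at 26
pos 38 'b': at 27  emit P6@[36:38]
pos 39 'c': at 25 ·f
pos 40 'e': at 26
pos 41 'b': at 27  emit P6@[39:41]
pos 42 'd': at 4 ·f
pos 43 'b': at 5  emit P1@[40:43]
pos 44 'c': at 25 ·f
pos 45 'a': at 1 ·f  emit P0@[45:45]

All matches (sorted): [[0,0],[5,3],[9,0],[10,0],[15,6],[22,2],[26,0],[27,5],[28,0],[33,4],[33,6],[34,0],[38,6],[41,6],[43,1],[45,0]]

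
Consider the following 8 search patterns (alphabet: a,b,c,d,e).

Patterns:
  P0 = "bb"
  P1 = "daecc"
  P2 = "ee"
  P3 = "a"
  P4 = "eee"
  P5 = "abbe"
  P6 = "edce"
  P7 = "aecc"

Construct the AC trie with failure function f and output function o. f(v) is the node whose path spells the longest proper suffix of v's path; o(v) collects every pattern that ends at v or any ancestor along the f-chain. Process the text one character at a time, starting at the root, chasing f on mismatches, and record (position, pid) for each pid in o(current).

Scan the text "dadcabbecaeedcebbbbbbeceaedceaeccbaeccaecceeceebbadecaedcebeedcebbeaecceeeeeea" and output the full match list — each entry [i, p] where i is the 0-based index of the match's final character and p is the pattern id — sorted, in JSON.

Construct AC machine:
Trie nodes:
  0='ε' goto a→10 b→1 d→3 e→8
  1='b' goto b→2
  2='bb' goto ·  [P0 ends]
  3='d' goto a→4
  4='da' goto e→5
  5='dae' goto c→6
  6='daec' goto c→7
  7='daecc' goto ·  [P1 ends]
  8='e' goto d→15 e→9
  9='ee' goto e→11  [P2 ends]
  10='a' goto b→12 e→18  [P3 ends]
  11='eee' goto ·  [P4 ends]
  12='ab' goto b→13
  13='abb' goto e→14
  14='abbe' goto ·  [P5 ends]
  15='ed' goto c→16
  16='edc' goto e→17
  17='edce' goto ·  [P6 ends]
  18='ae' goto c→19
  19='aec' goto c→20
  20='aecc' goto ·  [P7 ends]

BFS fail/out derivation:
  n1('b'): parent n0 fail=0; on 'b' 0 → fail=0;  out ∅∪∅=∅
  n3('d'): parent n0 fail=0; on 'd' 0 → fail=0;  out ∅∪∅=∅
  n8('e'): parent n0 fail=0; on 'e' 0 → fail=0;  out ∅∪∅=∅
  n10('a'): parent n0 fail=0; on 'a' 0 → fail=0;  out {3}∪∅={3}
  n2('bb'): parent n1 fail=0; on 'b' 0 → fail=1;  out {0}∪∅={0}
  n4('da'): parent n3 fail=0; on 'a' 0 → fail=10;  out ∅∪{3}={3}
  n9('ee'): parent n8 fail=0; on 'e' 0 → fail=8;  out {2}∪∅={2}
  n12('ab'): parent n10 fail=0; on 'b' 0 → fail=1;  out ∅∪∅=∅
  n15('ed'): parent n8 fail=0; on 'd' 0 → fail=3;  out ∅∪∅=∅
  n18('ae'): parent n10 fail=0; on 'e' 0 → fail=8;  out ∅∪∅=∅
  n5('dae'): parent n4 fail=10; on 'e' 10 → fail=18;  out ∅∪∅=∅
  n11('eee'): parent n9 fail=8; on 'e' 8 → fail=9;  out {4}∪{2}={2,4}
  n13('abb'): parent n12 fail=1; on 'b' 1 → fail=2;  out ∅∪{0}={0}
  n16('edc'): parent n15 fail=3; on 'c' 3→0 → fail=0;  out ∅∪∅=∅
  n19('aec'): parent n18 fail=8; on 'c' 8→0 → fail=0;  out ∅∪∅=∅
  n6('daec'): parent n5 fail=18; on 'c' 18 → fail=19;  out ∅∪∅=∅
  n14('abbe'): parent n13 fail=2; on 'e' 2→1→0 → fail=8;  out {5}∪∅={5}
  n17('edce'): parent n16 fail=0; on 'e' 0 → fail=8;  out {6}∪∅={6}
  n20('aecc'): parent n19 fail=0; on 'c' 0 → fail=0;  out {7}∪∅={7}
  n7('daecc'): parent n6 fail=19; on 'c' 19 → fail=20;  out {1}∪{7}={1,7}

Text stream:
i=0 'd': node 0→3
i=1 'a': node 3→4  → match P3@[1:1]
i=2 'd': node 4→3 ·f
i=3 'c': node 3→0 ·f
i=4 'a': node 0→10  → match P3@[4:4]
i=5 'b': node 10→12
i=6 'b': node 12→13  → match P0@[5:6]
i=7 'e': node 13→14  → match P5@[4:7]
i=8 'c': node 14→0 ·f
i=9 'a': node 0→10  → match P3@[9:9]
i=10 'e': node 10→18
i=11 'e': node 18→9 ·f  → match P2@[10:11]
i=12 'd': node 9→15 ·f
i=13 'c': node 15→16
i=14 'e': node 16→17  → match P6@[11:14]
i=15 'b': node 17→1 ·f
i=16 'b': node 1→2  → match P0@[15:16]
i=17 'b': node 2→2 ·f  → match P0@[16:17]
i=18 'b': node 2→2 ·f  → match P0@[17:18]
i=19 'b': node 2→2 ·f  → match P0@[18:19]
i=20 'b': node 2→2 ·f  → match P0@[19:20]
i=21 'e': node 2→8 ·f
i=22 'c': node 8→0 ·f
i=23 'e': node 0→8
i=24 'a': node 8→10 ·f  → match P3@[24:24]
i=25 'e': node 10→18
i=26 'd': node 18→15 ·f
i=27 'c': node 15→16
i=28 'e': node 16→17  → match P6@[25:28]
i=29 'a': node 17→10 ·f  → match P3@[29:29]
i=30 'e': node 10→18
i=31 'c': node 18→19
i=32 'c': node 19→20  → match P7@[29:32]
i=33 'b': node 20→1 ·f
i=34 'a': node 1→10 ·f  → match P3@[34:34]
i=35 'e': node 10→18
i=36 'c': node 18→19
i=37 'c': node 19→20  → match P7@[34:37]
i=38 'a': node 20→10 ·f  → match P3@[38:38]
i=39 'e': node 10→18
i=40 'c': node 18→19
i=41 'c': node 19→20  → match P7@[38:41]
i=42 'e': node 20→8 ·f
i=43 'e': node 8→9  → match P2@[42:43]
i=44 'c': node 9→0 ·f
i=45 'e': node 0→8
i=46 'e': node 8→9  → match P2@[45:46]
i=47 'b': node 9→1 ·f
i=48 'b': node 1→2  → match P0@[47:48]
i=49 'a': node 2→10 ·f  → match P3@[49:49]
i=50 'd': node 10→3 ·f
i=51 'e': node 3→8 ·f
i=52 'c': node 8→0 ·f
i=53 'a': node 0→10  → match P3@[53:53]
i=54 'e': node 10→18
i=55 'd': node 18→15 ·f
i=56 'c': node 15→16
i=57 'e': node 16→17  → match P6@[54:57]
i=58 'b': node 17→1 ·f
i=59 'e': node 1→8 ·f
i=60 'e': node 8→9  → match P2@[59:60]
i=61 'd': node 9→15 ·f
i=62 'c': node 15→16
i=63 'e': node 16→17  → match P6@[60:63]
i=64 'b': node 17→1 ·f
i=65 'b': node 1→2  → match P0@[64:65]
i=66 'e': node 2→8 ·f
i=67 'a': node 8→10 ·f  → match P3@[67:67]
i=68 'e': node 10→18
i=69 'c': node 18→19
i=70 'c': node 19→20  → match P7@[67:70]
i=71 'e': node 20→8 ·f
i=72 'e': node 8→9  → match P2@[71:72]
i=73 'e': node 9→11  → match P2@[72:73],P4@[71:73]
i=74 'e': node 11→11 ·f  → match P2@[73:74],P4@[72:74]
i=75 'e': node 11→11 ·f  → match P2@[74:75],P4@[73:75]
i=76 'e': node 11→11 ·f  → match P2@[75:76],P4@[74:76]
i=77 'a': node 11→10 ·f  → match P3@[77:77]

Result: [[1,3],[4,3],[6,0],[7,5],[9,3],[11,2],[14,6],[16,0],[17,0],[18,0],[19,0],[20,0],[24,3],[28,6],[29,3],[32,7],[34,3],[37,7],[38,3],[41,7],[43,2],[46,2],[48,0],[49,3],[53,3],[57,6],[60,2],[63,6],[65,0],[67,3],[70,7],[72,2],[73,2],[73,4],[74,2],[74,4],[75,2],[75,4],[76,2],[76,4],[77,3]]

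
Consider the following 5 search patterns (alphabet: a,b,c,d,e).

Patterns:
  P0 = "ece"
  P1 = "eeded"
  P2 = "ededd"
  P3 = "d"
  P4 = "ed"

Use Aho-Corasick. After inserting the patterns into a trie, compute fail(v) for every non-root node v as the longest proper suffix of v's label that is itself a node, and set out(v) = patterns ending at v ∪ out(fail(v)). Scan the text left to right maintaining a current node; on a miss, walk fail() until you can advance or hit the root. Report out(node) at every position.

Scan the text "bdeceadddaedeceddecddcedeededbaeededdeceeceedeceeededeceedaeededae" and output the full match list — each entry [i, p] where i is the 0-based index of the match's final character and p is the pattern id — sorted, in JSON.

Construct AC machine:
Trie (insert patterns):
  n0 'ε': d→12 e→1
  n1 'e': c→2 d→8 e→4
  n2 'ec': e→3
  n3 'ece': ·  ←P0
  n4 'ee': d→5
  n5 'eed': e→6
  n6 'eede': d→7
  n7 'eeded': ·  ←P1
  n8 'ed': e→9  ←P4
  n9 'ede': d→10
  n10 'eded': d→11
  n11 'ededd': ·  ←P2
  n12 'd': ·  ←P3

BFS fail/out derivation:
  fail(1) 'e': from fail(0)=0 chase 'e': 0 ⇒ 0;  out=∅∪out(0)=∅
  fail(12) 'd': from fail(0)=0 chase 'd': 0 ⇒ 0;  out={3}∪out(0)={3}
  fail(2) 'ec': from fail(1)=0 chase 'c': 0 ⇒ 0;  out=∅∪out(0)=∅
  fail(4) 'ee': from fail(1)=0 chase 'e': 0 ⇒ 1;  out=∅∪out(1)=∅
  fail(8) 'ed': from fail(1)=0 chase 'd': 0 ⇒ 12;  out={4}∪out(12)={3,4}
  fail(3) 'ece': from fail(2)=0 chase 'e': 0 ⇒ 1;  out={0}∪out(1)={0}
  fail(5) 'eed': from fail(4)=1 chase 'd': 1 ⇒ 8;  out=∅∪out(8)={3,4}
  fail(9) 'ede': from fail(8)=12 chase 'e': 12→0 ⇒ 1;  out=∅∪out(1)=∅
  fail(6) 'eede': from fail(5)=8 chase 'e': 8 ⇒ 9;  out=∅∪out(9)=∅
  fail(10) 'eded': from fail(9)=1 chase 'd': 1 ⇒ 8;  out=∅∪out(8)={3,4}
  fail(7) 'eeded': from fail(6)=9 chase 'd': 9 ⇒ 10;  out={1}∪out(10)={1,3,4}
  fail(11) 'ededd': from fail(10)=8 chase 'd': 8→12→0 ⇒ 12;  out={2}∪out(12)={2,3}

Scan:
i=0 'b': node 0→0
i=1 'd': node 0→12  → match P3@[1:1]
i=2 'e': node 12→1 (via fail)
i=3 'c': node 1→2
i=4 'e': node 2→3  → match P0@[2:4]
i=5 'a': node 3→0 (via fail)
i=6 'd': node 0→12  → match P3@[6:6]
i=7 'd': node 12→12 (via fail)  → match P3@[7:7]
i=8 'd': node 12→12 (via fail)  → match P3@[8:8]
i=9 'a': node 12→0 (via fail)
i=10 'e': node 0→1
i=11 'd': node 1→8  → match P3@[11:11],P4@[10:11]
i=12 'e': node 8→9
i=13 'c': node 9→2 (via fail)
i=14 'e': node 2→3  → match P0@[12:14]
i=15 'd': node 3→8 (via fail)  → match P3@[15:15],P4@[14:15]
i=16 'd': node 8→12 (via fail)  → match P3@[16:16]
i=17 'e': node 12→1 (via fail)
i=18 'c': node 1→2
i=19 'd': node 2→12 (via fail)  → match P3@[19:19]
i=20 'd': node 12→12 (via fail)  → match P3@[20:20]
i=21 'c': node 12→0 (via fail)
i=22 'e': node 0→1
i=23 'd': node 1→8  → match P3@[23:23],P4@[22:23]
i=24 'e': node 8→9
i=25 'e': node 9→4 (via fail)
i=26 'd': node 4→5  → match P3@[26:26],P4@[25:26]
i=27 'e': node 5→6
i=28 'd': node 6→7  → match P1@[24:28],P3@[28:28],P4@[27:28]
i=29 'b': node 7→0 (via fail)
i=30 'a': node 0→0
i=31 'e': node 0→1
i=32 'e': node 1→4
i=33 'd': node 4→5  → match P3@[33:33],P4@[32:33]
i=34 'e': node 5→6
i=35 'd': node 6→7  → match P1@[31:35],P3@[35:35],P4@[34:35]
i=36 'd': node 7→11 (via fail)  → match P2@[32:36],P3@[36:36]
i=37 'e': node 11→1 (via fail)
i=38 'c': node 1→2
i=39 'e': node 2→3  → match P0@[37:39]
i=40 'e': node 3→4 (via fail)
i=41 'c': node 4→2 (via fail)
i=42 'e': node 2→3  → match P0@[40:42]
i=43 'e': node 3→4 (via fail)
i=44 'd': node 4→5  → match P3@[44:44],P4@[43:44]
i=45 'e': node 5→6
i=46 'c': node 6→2 (via fail)
i=47 'e': node 2→3  → match P0@[45:47]
i=48 'e': node 3→4 (via fail)
i=49 'e': node 4→4 (via fail)
i=50 'd': node 4→5  → match P3@[50:50],P4@[49:50]
i=51 'e': node 5→6
i=52 'd': node 6→7  → match P1@[48:52],P3@[52:52],P4@[51:52]
i=53 'e': node 7→9 (via fail)
i=54 'c': node 9→2 (via fail)
i=55 'e': node 2→3  → match P0@[53:55]
i=56 'e': node 3→4 (via fail)
i=57 'd': node 4→5  → match P3@[57:57],P4@[56:57]
i=58 'a': node 5→0 (via fail)
i=59 'e': node 0→1
i=60 'e': node 1→4
i=61 'd': node 4→5  → match P3@[61:61],P4@[60:61]
i=62 'e': node 5→6
i=63 'd': node 6→7  → match P1@[59:63],P3@[63:63],P4@[62:63]
i=64 'a': node 7→0 (via fail)
i=65 'e': node 0→1

Result: [[1,3],[4,0],[6,3],[7,3],[8,3],[11,3],[11,4],[14,0],[15,3],[15,4],[16,3],[19,3],[20,3],[23,3],[23,4],[26,3],[26,4],[28,1],[28,3],[28,4],[33,3],[33,4],[35,1],[35,3],[35,4],[36,2],[36,3],[39,0],[42,0],[44,3],[44,4],[47,0],[50,3],[50,4],[52,1],[52,3],[52,4],[55,0],[57,3],[57,4],[61,3],[61,4],[63,1],[63,3],[63,4]]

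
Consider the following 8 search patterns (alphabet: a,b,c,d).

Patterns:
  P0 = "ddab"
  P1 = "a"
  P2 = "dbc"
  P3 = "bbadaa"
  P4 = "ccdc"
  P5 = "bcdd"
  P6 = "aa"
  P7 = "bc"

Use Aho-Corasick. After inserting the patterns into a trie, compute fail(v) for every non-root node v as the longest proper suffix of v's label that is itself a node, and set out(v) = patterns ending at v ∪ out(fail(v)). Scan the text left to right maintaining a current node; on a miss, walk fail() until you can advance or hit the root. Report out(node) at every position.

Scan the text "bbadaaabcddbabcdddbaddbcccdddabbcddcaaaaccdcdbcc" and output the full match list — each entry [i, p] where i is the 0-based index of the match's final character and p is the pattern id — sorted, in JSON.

Build:
Trie (insert patterns):
  n0 'ε': a→5 b→8 c→14 d→1
  n1 'd': b→6 d→2
  n2 'dd': a→3
  n3 'dda': b→4
  n4 'ddab': ·  [P0 ends]
  n5 'a': a→21  [P1 ends]
  n6 'db': c→7
  n7 'dbc': ·  [P2 ends]
  n8 'b': b→9 c→18
  n9 'bb': a→10
  n10 'bba': d→11
  n11 'bbad': a→12
  n12 'bbada': a→13
  n13 'bbadaa': ·  [P3 ends]
  n14 'c': c→15
  n15 'cc': d→16
  n16 'ccd': c→17
  n17 'ccdc': ·  [P4 ends]
  n18 'bc': d→19  [P7 ends]
  n19 'bcd': d→20
  n20 'bcdd': ·  [P5 ends]
  n21 'aa': ·  [P6 ends]

BFS fail/out derivation:
  fail(1) 'd': from fail(0)=0 chase 'd': 0 ⇒ 0;  out=∅∪out(0)=∅
  fail(5) 'a': from fail(0)=0 chase 'a': 0 ⇒ 0;  out={1}∪out(0)={1}
  fail(8) 'b': from fail(0)=0 chase 'b': 0 ⇒ 0;  out=∅∪out(0)=∅
  fail(14) 'c': from fail(0)=0 chase 'c': 0 ⇒ 0;  out=∅∪out(0)=∅
  fail(2) 'dd': from fail(1)=0 chase 'd': 0 ⇒ 1;  out=∅∪out(1)=∅
  fail(6) 'db': from fail(1)=0 chase 'b': 0 ⇒ 8;  out=∅∪out(8)=∅
  fail(9) 'bb': from fail(8)=0 chase 'b': 0 ⇒ 8;  out=∅∪out(8)=∅
  fail(15) 'cc': from fail(14)=0 chase 'c': 0 ⇒ 14;  out=∅∪out(14)=∅
  fail(18) 'bc': from fail(8)=0 chase 'c': 0 ⇒ 14;  out={7}∪out(14)={7}
  fail(21) 'aa': from fail(5)=0 chase 'a': 0 ⇒ 5;  out={6}∪out(5)={1,6}
  fail(3) 'dda': from fail(2)=1 chase 'a': 1→0 ⇒ 5;  out=∅∪out(5)={1}
  fail(7) 'dbc': from fail(6)=8 chase 'c': 8 ⇒ 18;  out={2}∪out(18)={2,7}
  fail(10) 'bba': from fail(9)=8 chase 'a': 8→0 ⇒ 5;  out=∅∪out(5)={1}
  fail(16) 'ccd': from fail(15)=14 chase 'd': 14→0 ⇒ 1;  out=∅∪out(1)=∅
  fail(19) 'bcd': from fail(18)=14 chase 'd': 14→0 ⇒ 1;  out=∅∪out(1)=∅
  fail(4) 'ddab': from fail(3)=5 chase 'b': 5→0 ⇒ 8;  out={0}∪out(8)={0}
  fail(11) 'bbad': from fail(10)=5 chase 'd': 5→0 ⇒ 1;  out=∅∪out(1)=∅
  fail(17) 'ccdc': from fail(16)=1 chase 'c': 1→0 ⇒ 14;  out={4}∪out(14)={4}
  fail(20) 'bcdd': from fail(19)=1 chase 'd': 1 ⇒ 2;  out={5}∪out(2)={5}
  fail(12) 'bbada': from fail(11)=1 chase 'a': 1→0 ⇒ 5;  out=∅∪out(5)={1}
  fail(13) 'bbadaa': from fail(12)=5 chase 'a': 5 ⇒ 21;  out={3}∪out(21)={1,3,6}

Scan:
pos 0 'b': at 8
pos 1 'b': at 9
pos 2 'a': at 10  ** P1@[2:2]
pos 3 'd': at 11
pos 4 'a': at 12  ** P1@[4:4]
pos 5 'a': at 13  ** P1@[5:5],P3@[0:5],P6@[4:5]
pos 6 'a': at 21 ·f  ** P1@[6:6],P6@[5:6]
pos 7 'b': at 8 ·f
pos 8 'c': at 18  ** P7@[7:8]
pos 9 'd': at 19
pos 10 'd': at 20  ** P5@[7:10]
pos 11 'b': at 6 ·f
pos 12 'a': at 5 ·f  ** P1@[12:12]
pos 13 'b': at 8 ·f
pos 14 'c': at 18  ** P7@[13:14]
pos 15 'd': at 19
pos 16 'd': at 20  ** P5@[13:16]
pos 17 'd': at 2 ·f
pos 18 'b': at 6 ·f
pos 19 'a': at 5 ·f  ** P1@[19:19]
pos 20 'd': at 1 ·f
pos 21 'd': at 2
pos 22 'b': at 6 ·f
pos 23 'c': at 7  ** P2@[21:23],P7@[22:23]
pos 24 'c': at 15 ·f
pos 25 'c': at 15 ·f
pos 26 'd': at 16
pos 27 'd': at 2 ·f
pos 28 'd': at 2 ·f
pos 29 'a': at 3  ** P1@[29:29]
pos 30 'b': at 4  ** P0@[27:30]
pos 31 'b': at 9 ·f
pos 32 'c': at 18 ·f  ** P7@[31:32]
pos 33 'd': at 19
pos 34 'd': at 20  ** P5@[31:34]
pos 35 'c': at 14 ·f
pos 36 'a': at 5 ·f  ** P1@[36:36]
pos 37 'a': at 21  ** P1@[37:37],P6@[36:37]
pos 38 'a': at 21 ·f  ** P1@[38:38],P6@[37:38]
pos 39 'a': at 21 ·f  ** P1@[39:39],P6@[38:39]
pos 40 'c': at 14 ·f
pos 41 'c': at 15
pos 42 'd': at 16
pos 43 'c': at 17  ** P4@[40:43]
pos 44 'd': at 1 ·f
pos 45 'b': at 6
pos 46 'c': at 7  ** P2@[44:46],P7@[45:46]
pos 47 'c': at 15 ·f

Result: [[2,1],[4,1],[5,1],[5,3],[5,6],[6,1],[6,6],[8,7],[10,5],[12,1],[14,7],[16,5],[19,1],[23,2],[23,7],[29,1],[30,0],[32,7],[34,5],[36,1],[37,1],[37,6],[38,1],[38,6],[39,1],[39,6],[43,4],[46,2],[46,7]]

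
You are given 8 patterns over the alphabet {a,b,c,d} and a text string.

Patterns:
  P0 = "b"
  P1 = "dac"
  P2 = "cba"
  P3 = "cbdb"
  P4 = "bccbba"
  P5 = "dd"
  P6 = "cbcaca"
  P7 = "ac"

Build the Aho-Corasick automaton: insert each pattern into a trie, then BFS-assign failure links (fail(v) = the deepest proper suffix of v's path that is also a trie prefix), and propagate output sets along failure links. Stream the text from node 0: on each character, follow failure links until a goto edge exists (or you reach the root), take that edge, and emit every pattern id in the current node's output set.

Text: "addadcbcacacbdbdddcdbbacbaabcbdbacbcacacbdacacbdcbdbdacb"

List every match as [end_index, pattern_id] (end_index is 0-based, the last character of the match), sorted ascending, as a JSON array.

Build:
Trie nodes:
  n0 'ε': a→20 b→1 c→5 d→2
  n1 'b': c→10  ←P0
  n2 'd': a→3 d→15
  n3 'da': c→4
  n4 'dac': ·  ←P1
  n5 'c': b→6
  n6 'cb': a→7 c→16 d→8
  n7 'cba': ·  ←P2
  n8 'cbd': b→9
  n9 'cbdb': ·  ←P3
  n10 'bc': c→11
  n11 'bcc': b→12
  n12 'bccb': b→13
  n13 'bccbb': a→14
  n14 'bccbba': ·  ←P4
  n15 'dd': ·  ←P5
  n16 'cbc': a→17
  n17 'cbca': c→18
  n18 'cbcac': a→19
  n19 'cbcaca': ·  ←P6
  n20 'a': c→21
  n21 'ac': ·  ←P7

Failure links (BFS by depth):
  n1('b'): parent n0 fail=0; on 'b' 0 → fail=0;  out {0}∪∅={0}
  n2('d'): parent n0 fail=0; on 'd' 0 → fail=0;  out ∅∪∅=∅
  n5('c'): parent n0 fail=0; on 'c' 0 → fail=0;  out ∅∪∅=∅
  n20('a'): parent n0 fail=0; on 'a' 0 → fail=0;  out ∅∪∅=∅
  n3('da'): parent n2 fail=0; on 'a' 0 → fail=20;  out ∅∪∅=∅
  n6('cb'): parent n5 fail=0; on 'b' 0 → fail=1;  out ∅∪{0}={0}
  n10('bc'): parent n1 fail=0; on 'c' 0 → fail=5;  out ∅∪∅=∅
  n15('dd'): parent n2 fail=0; on 'd' 0 → fail=2;  out {5}∪∅={5}
  n21('ac'): parent n20 fail=0; on 'c' 0 → fail=5;  out {7}∪∅={7}
  n4('dac'): parent n3 fail=20; on 'c' 20 → fail=21;  out {1}∪{7}={1,7}
  n7('cba'): parent n6 fail=1; on 'a' 1→0 → fail=20;  out {2}∪∅={2}
  n8('cbd'): parent n6 fail=1; on 'd' 1→0 → fail=2;  out ∅∪∅=∅
  n11('bcc'): parent n10 fail=5; on 'c' 5→0 → fail=5;  out ∅∪∅=∅
  n16('cbc'): parent n6 fail=1; on 'c' 1 → fail=10;  out ∅∪∅=∅
  n9('cbdb'): parent n8 fail=2; on 'b' 2→0 → fail=1;  out {3}∪{0}={0,3}
  n12('bccb'): parent n11 fail=5; on 'b' 5 → fail=6;  out ∅∪{0}={0}
  n17('cbca'): parent n16 fail=10; on 'a' 10→5→0 → fail=20;  out ∅∪∅=∅
  n13('bccbb'): parent n12 fail=6; on 'b' 6→1→0 → fail=1;  out ∅∪{0}={0}
  n18('cbcac'): parent n17 fail=20; on 'c' 20 → fail=21;  out ∅∪{7}={7}
  n14('bccbba'): parent n13 fail=1; on 'a' 1→0 → fail=20;  out {4}∪∅={4}
  n19('cbcaca'): parent n18 fail=21; on 'a' 21→5→0 → fail=20;  out {6}∪∅={6}

Run:
pos 0 'a': at 20
pos 1 'd': at 2 ·f
pos 2 'd': at 15  emit P5@[1:2]
pos 3 'a': at 3 ·f
pos 4 'd': at 2 ·f
pos 5 'c': at 5 ·f
pos 6 'b': at 6  emit P0@[6:6]
pos 7 'c': at 16
pos 8 'a': at 17
pos 9 'c': at 18  emit P7@[8:9]
pos 10 'a': at 19  emit P6@[5:10]
pos 11 'c': at 21 ·f  emit P7@[10:11]
pos 12 'b': at 6 ·f  emit P0@[12:12]
pos 13 'd': at 8
pos 14 'b': at 9  emit P0@[14:14],P3@[11:14]
pos 15 'd': at 2 ·f
pos 16 'd': at 15  emit P5@[15:16]
pos 17 'd': at 15 ·f  emit P5@[16:17]
pos 18 'c': at 5 ·f
pos 19 'd': at 2 ·f
pos 20 'b': at 1 ·f  emit P0@[20:20]
pos 21 'b': at 1 ·f  emit P0@[21:21]
pos 22 'a': at 20 ·f
pos 23 'c': at 21  emit P7@[22:23]
pos 24 'b': at 6 ·f  emit P0@[24:24]
pos 25 'a': at 7  emit P2@[23:25]
pos 26 'a': at 20 ·f
pos 27 'b': at 1 ·f  emit P0@[27:27]
pos 28 'c': at 10
pos 29 'b': at 6 ·f  emit P0@[29:29]
pos 30 'd': at 8
pos 31 'b': at 9  emit P0@[31:31],P3@[28:31]
pos 32 'a': at 20 ·f
pos 33 'c': at 21  emit P7@[32:33]
pos 34 'b': at 6 ·f  emit P0@[34:34]
pos 35 'c': at 16
pos 36 'a': at 17
pos 37 'c': at 18  emit P7@[36:37]
pos 38 'a': at 19  emit P6@[33:38]
pos 39 'c': at 21 ·f  emit P7@[38:39]
pos 40 'b': at 6 ·f  emit P0@[40:40]
pos 41 'd': at 8
pos 42 'a': at 3 ·f
pos 43 'c': at 4  emit P1@[41:43],P7@[42:43]
pos 44 'a': at 20 ·f
pos 45 'c': at 21  emit P7@[44:45]
pos 46 'b': at 6 ·f  emit P0@[46:46]
pos 47 'd': at 8
pos 48 'c': at 5 ·f
pos 49 'b': at 6  emit P0@[49:49]
pos 50 'd': at 8
pos 51 'b': at 9  emit P0@[51:51],P3@[48:51]
pos 52 'd': at 2 ·f
pos 53 'a': at 3
pos 54 'c': at 4  emit P1@[52:54],P7@[53:54]
pos 55 'b': at 6 ·f  emit P0@[55:55]

Matches: [[2,5],[6,0],[9,7],[10,6],[11,7],[12,0],[14,0],[14,3],[16,5],[17,5],[20,0],[21,0],[23,7],[24,0],[25,2],[27,0],[29,0],[31,0],[31,3],[33,7],[34,0],[37,7],[38,6],[39,7],[40,0],[43,1],[43,7],[45,7],[46,0],[49,0],[51,0],[51,3],[54,1],[54,7],[55,0]]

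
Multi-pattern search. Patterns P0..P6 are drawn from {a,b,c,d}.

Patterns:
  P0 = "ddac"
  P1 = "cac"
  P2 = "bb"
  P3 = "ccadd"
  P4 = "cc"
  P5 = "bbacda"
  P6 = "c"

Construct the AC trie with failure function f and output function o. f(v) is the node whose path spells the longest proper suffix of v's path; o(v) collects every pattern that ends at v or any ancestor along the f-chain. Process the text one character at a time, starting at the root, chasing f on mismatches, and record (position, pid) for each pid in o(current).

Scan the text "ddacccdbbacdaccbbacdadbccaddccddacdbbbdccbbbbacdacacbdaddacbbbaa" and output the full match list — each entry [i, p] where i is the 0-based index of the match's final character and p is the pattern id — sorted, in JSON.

Build:
Trie nodes:
  0='ε' goto b→8 c→5 d→1
  1='d' goto d→2
  2='dd' goto a→3
  3='dda' goto c→4
  4='ddac' goto ·  [P0 ends]
  5='c' goto a→6 c→10  [P6 ends]
  6='ca' goto c→7
  7='cac' goto ·  [P1 ends]
  8='b' goto b→9
  9='bb' goto a→14  [P2 ends]
  10='cc' goto a→11  [P4 ends]
  11='cca' goto d→12
  12='ccad' goto d→13
  13='ccadd' goto ·  [P3 ends]
  14='bba' goto c→15
  15='bbac' goto d→16
  16='bbacd' goto a→17
  17='bbacda' goto ·  [P5 ends]

Failure links (BFS by depth):
  fail(1) 'd': from fail(0)=0 chase 'd': 0 ⇒ 0;  out=∅∪out(0)=∅
  fail(5) 'c': from fail(0)=0 chase 'c': 0 ⇒ 0;  out={6}∪out(0)={6}
  fail(8) 'b': from fail(0)=0 chase 'b': 0 ⇒ 0;  out=∅∪out(0)=∅
  fail(2) 'dd': from fail(1)=0 chase 'd': 0 ⇒ 1;  out=∅∪out(1)=∅
  fail(6) 'ca': from fail(5)=0 chase 'a': 0 ⇒ 0;  out=∅∪out(0)=∅
  fail(9) 'bb': from fail(8)=0 chase 'b': 0 ⇒ 8;  out={2}∪out(8)={2}
  fail(10) 'cc': from fail(5)=0 chase 'c': 0 ⇒ 5;  out={4}∪out(5)={4,6}
  fail(3) 'dda': from fail(2)=1 chase 'a': 1→0 ⇒ 0;  out=∅∪out(0)=∅
  fail(7) 'cac': from fail(6)=0 chase 'c': 0 ⇒ 5;  out={1}∪out(5)={1,6}
  fail(11) 'cca': from fail(10)=5 chase 'a': 5 ⇒ 6;  out=∅∪out(6)=∅
  fail(14) 'bba': from fail(9)=8 chase 'a': 8→0 ⇒ 0;  out=∅∪out(0)=∅
  fail(4) 'ddac': from fail(3)=0 chase 'c': 0 ⇒ 5;  out={0}∪out(5)={0,6}
  fail(12) 'ccad': from fail(11)=6 chase 'd': 6→0 ⇒ 1;  out=∅∪out(1)=∅
  fail(15) 'bbac': from fail(14)=0 chase 'c': 0 ⇒ 5;  out=∅∪out(5)={6}
  fail(13) 'ccadd': from fail(12)=1 chase 'd': 1 ⇒ 2;  out={3}∪out(2)={3}
  fail(16) 'bbacd': from fail(15)=5 chase 'd': 5→0 ⇒ 1;  out=∅∪out(1)=∅
  fail(17) 'bbacda': from fail(16)=1 chase 'a': 1→0 ⇒ 0;  out={5}∪out(0)={5}

Run:
[0] read 'd'  n0⇒n1
[1] read 'd'  n1⇒n2
[2] read 'a'  n2⇒n3
[3] read 'c'  n3⇒n4  → match P0@[0:3],P6@[3:3]
[4] read 'c'  n4⇒n10 (via fail)  → match P4@[3:4],P6@[4:4]
[5] read 'c'  n10⇒n10 (via fail)  → match P4@[4:5],P6@[5:5]
[6] read 'd'  n10⇒n1 (via fail)
[7] read 'b'  n1⇒n8 (via fail)
[8] read 'b'  n8⇒n9  → match P2@[7:8]
[9] read 'a'  n9⇒n14
[10] read 'c'  n14⇒n15  → match P6@[10:10]
[11] read 'd'  n15⇒n16
[12] read 'a'  n16⇒n17  → match P5@[7:12]
[13] read 'c'  n17⇒n5 (via fail)  → match P6@[13:13]
[14] read 'c'  n5⇒n10  → match P4@[13:14],P6@[14:14]
[15] read 'b'  n10⇒n8 (via fail)
[16] read 'b'  n8⇒n9  → match P2@[15:16]
[17] read 'a'  n9⇒n14
[18] read 'c'  n14⇒n15  → match P6@[18:18]
[19] read 'd'  n15⇒n16
[20] read 'a'  n16⇒n17  → match P5@[15:20]
[21] read 'd'  n17⇒n1 (via fail)
[22] read 'b'  n1⇒n8 (via fail)
[23] read 'c'  n8⇒n5 (via fail)  → match P6@[23:23]
[24] read 'c'  n5⇒n10  → match P4@[23:24],P6@[24:24]
[25] read 'a'  n10⇒n11
[26] read 'd'  n11⇒n12
[27] read 'd'  n12⇒n13  → match P3@[23:27]
[28] read 'c'  n13⇒n5 (via fail)  → match P6@[28:28]
[29] read 'c'  n5⇒n10  → match P4@[28:29],P6@[29:29]
[30] read 'd'  n10⇒n1 (via fail)
[31] read 'd'  n1⇒n2
[32] read 'a'  n2⇒n3
[33] read 'c'  n3⇒n4  → match P0@[30:33],P6@[33:33]
[34] read 'd'  n4⇒n1 (via fail)
[35] read 'b'  n1⇒n8 (via fail)
[36] read 'b'  n8⇒n9  → match P2@[35:36]
[37] read 'b'  n9⇒n9 (via fail)  → match P2@[36:37]
[38] read 'd'  n9⇒n1 (via fail)
[39] read 'c'  n1⇒n5 (via fail)  → match P6@[39:39]
[40] read 'c'  n5⇒n10  → match P4@[39:40],P6@[40:40]
[41] read 'b'  n10⇒n8 (via fail)
[42] read 'b'  n8⇒n9  → match P2@[41:42]
[43] read 'b'  n9⇒n9 (via fail)  → match P2@[42:43]
[44] read 'b'  n9⇒n9 (via fail)  → match P2@[43:44]
[45] read 'a'  n9⇒n14
[46] read 'c'  n14⇒n15  → match P6@[46:46]
[47] read 'd'  n15⇒n16
[48] read 'a'  n16⇒n17  → match P5@[43:48]
[49] read 'c'  n17⇒n5 (via fail)  → match P6@[49:49]
[50] read 'a'  n5⇒n6
[51] read 'c'  n6⇒n7  → match P1@[49:51],P6@[51:51]
[52] read 'b'  n7⇒n8 (via fail)
[53] read 'd'  n8⇒n1 (via fail)
[54] read 'a'  n1⇒n0 (via fail)
[55] read 'd'  n0⇒n1
[56] read 'd'  n1⇒n2
[57] read 'a'  n2⇒n3
[58] read 'c'  n3⇒n4  → match P0@[55:58],P6@[58:58]
[59] read 'b'  n4⇒n8 (via fail)
[60] read 'b'  n8⇒n9  → match P2@[59:60]
[61] read 'b'  n9⇒n9 (via fail)  → match P2@[60:61]
[62] read 'a'  n9⇒n14
[63] read 'a'  n14⇒n0 (via fail)

Result: [[3,0],[3,6],[4,4],[4,6],[5,4],[5,6],[8,2],[10,6],[12,5],[13,6],[14,4],[14,6],[16,2],[18,6],[20,5],[23,6],[24,4],[24,6],[27,3],[28,6],[29,4],[29,6],[33,0],[33,6],[36,2],[37,2],[39,6],[40,4],[40,6],[42,2],[43,2],[44,2],[46,6],[48,5],[49,6],[51,1],[51,6],[58,0],[58,6],[60,2],[61,2]]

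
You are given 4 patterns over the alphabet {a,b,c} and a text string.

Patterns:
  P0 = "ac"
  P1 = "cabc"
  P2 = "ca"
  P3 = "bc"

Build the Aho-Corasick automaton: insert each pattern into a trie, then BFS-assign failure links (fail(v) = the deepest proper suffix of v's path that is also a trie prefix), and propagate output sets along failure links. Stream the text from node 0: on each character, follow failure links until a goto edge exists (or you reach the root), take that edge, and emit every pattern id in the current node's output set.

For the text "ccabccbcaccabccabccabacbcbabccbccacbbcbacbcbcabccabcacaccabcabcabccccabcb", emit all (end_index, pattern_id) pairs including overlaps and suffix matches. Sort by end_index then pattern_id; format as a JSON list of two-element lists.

Build automaton:
Trie (insert patterns):
  n0 'ε': a→1 b→7 c→3
  n1 'a': c→2
  n2 'ac': ·  ←P0
  n3 'c': a→4
  n4 'ca': b→5  ←P2
  n5 'cab': c→6
  n6 'cabc': ·  ←P1
  n7 'b': c→8
  n8 'bc': ·  ←P3

BFS fail/out derivation:
  fail(1) 'a': from fail(0)=0 chase 'a': 0 ⇒ 0;  out=∅∪out(0)=∅
  fail(3) 'c': from fail(0)=0 chase 'c': 0 ⇒ 0;  out=∅∪out(0)=∅
  fail(7) 'b': from fail(0)=0 chase 'b': 0 ⇒ 0;  out=∅∪out(0)=∅
  fail(2) 'ac': from fail(1)=0 chase 'c': 0 ⇒ 3;  out={0}∪out(3)={0}
  fail(4) 'ca': from fail(3)=0 chase 'a': 0 ⇒ 1;  out={2}∪out(1)={2}
  fail(8) 'bc': from fail(7)=0 chase 'c': 0 ⇒ 3;  out={3}∪out(3)={3}
  fail(5) 'cab': from fail(4)=1 chase 'b': 1→0 ⇒ 7;  out=∅∪out(7)=∅
  fail(6) 'cabc': from fail(5)=7 chase 'c': 7 ⇒ 8;  out={1}∪out(8)={1,3}

Scan:
pos 0 'c': at 3
pos 1 'c': at 3 ·f
pos 2 'a': at 4  → match P2@[1:2]
pos 3 'b': at 5
pos 4 'c': at 6  → match P1@[1:4],P3@[3:4]
pos 5 'c': at 3 ·f
pos 6 'b': at 7 ·f
pos 7 'c': at 8  → match P3@[6:7]
pos 8 'a': at 4 ·f  → match P2@[7:8]
pos 9 'c': at 2 ·f  → match P0@[8:9]
pos 10 'c': at 3 ·f
pos 11 'a': at 4  → match P2@[10:11]
pos 12 'b': at 5
pos 13 'c': at 6  → match P1@[10:13],P3@[12:13]
pos 14 'c': at 3 ·f
pos 15 'a': at 4  → match P2@[14:15]
pos 16 'b': at 5
pos 17 'c': at 6  → match P1@[14:17],P3@[16:17]
pos 18 'c': at 3 ·f
pos 19 'a': at 4  → match P2@[18:19]
pos 20 'b': at 5
pos 21 'a': at 1 ·f
pos 22 'c': at 2  → match P0@[21:22]
pos 23 'b': at 7 ·f
pos 24 'c': at 8  → match P3@[23:24]
pos 25 'b': at 7 ·f
pos 26 'a': at 1 ·f
pos 27 'b': at 7 ·f
pos 28 'c': at 8  → match P3@[27:28]
pos 29 'c': at 3 ·f
pos 30 'b': at 7 ·f
pos 31 'c': at 8  → match P3@[30:31]
pos 32 'c': at 3 ·f
pos 33 'a': at 4  → match P2@[32:33]
pos 34 'c': at 2 ·f  → match P0@[33:34]
pos 35 'b': at 7 ·f
pos 36 'b': at 7 ·f
pos 37 'c': at 8  → match P3@[36:37]
pos 38 'b': at 7 ·f
pos 39 'a': at 1 ·f
pos 40 'c': at 2  → match P0@[39:40]
pos 41 'b': at 7 ·f
pos 42 'c': at 8  → match P3@[41:42]
pos 43 'b': at 7 ·f
pos 44 'c': at 8  → match P3@[43:44]
pos 45 'a': at 4 ·f  → match P2@[44:45]
pos 46 'b': at 5
pos 47 'c': at 6  → match P1@[44:47],P3@[46:47]
pos 48 'c': at 3 ·f
pos 49 'a': at 4  → match P2@[48:49]
pos 50 'b': at 5
pos 51 'c': at 6  → match P1@[48:51],P3@[50:51]
pos 52 'a': at 4 ·f  → match P2@[51:52]
pos 53 'c': at 2 ·f  → match P0@[52:53]
pos 54 'a': at 4 ·f  → match P2@[53:54]
pos 55 'c': at 2 ·f  → match P0@[54:55]
pos 56 'c': at 3 ·f
pos 57 'a': at 4  → match P2@[56:57]
pos 58 'b': at 5
pos 59 'c': at 6  → match P1@[56:59],P3@[58:59]
pos 60 'a': at 4 ·f  → match P2@[59:60]
pos 61 'b': at 5
pos 62 'c': at 6  → match P1@[59:62],P3@[61:62]
pos 63 'a': at 4 ·f  → match P2@[62:63]
pos 64 'b': at 5
pos 65 'c': at 6  → match P1@[62:65],P3@[64:65]
pos 66 'c': at 3 ·f
pos 67 'c': at 3 ·f
pos 68 'c': at 3 ·f
pos 69 'a': at 4  → match P2@[68:69]
pos 70 'b': at 5
pos 71 'c': at 6  → match P1@[68:71],P3@[70:71]
pos 72 'b': at 7 ·f

Matches: [[2,2],[4,1],[4,3],[7,3],[8,2],[9,0],[11,2],[13,1],[13,3],[15,2],[17,1],[17,3],[19,2],[22,0],[24,3],[28,3],[31,3],[33,2],[34,0],[37,3],[40,0],[42,3],[44,3],[45,2],[47,1],[47,3],[49,2],[51,1],[51,3],[52,2],[53,0],[54,2],[55,0],[57,2],[59,1],[59,3],[60,2],[62,1],[62,3],[63,2],[65,1],[65,3],[69,2],[71,1],[71,3]]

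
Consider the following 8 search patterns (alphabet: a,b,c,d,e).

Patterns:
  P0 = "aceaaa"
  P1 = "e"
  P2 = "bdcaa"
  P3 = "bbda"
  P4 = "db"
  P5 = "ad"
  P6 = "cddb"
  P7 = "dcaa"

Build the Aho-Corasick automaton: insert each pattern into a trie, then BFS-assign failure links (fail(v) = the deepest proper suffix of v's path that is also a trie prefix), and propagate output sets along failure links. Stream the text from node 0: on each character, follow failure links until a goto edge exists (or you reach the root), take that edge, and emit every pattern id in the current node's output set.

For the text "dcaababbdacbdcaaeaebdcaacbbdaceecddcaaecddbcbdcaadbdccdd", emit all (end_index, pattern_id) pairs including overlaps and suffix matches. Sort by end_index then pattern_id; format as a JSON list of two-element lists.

Construct AC machine:
Trie (insert patterns):
  n0 'ε': a→1 b→8 c→19 d→16 e→7
  n1 'a': c→2 d→18
  n2 'ac': e→3
  n3 'ace': a→4
  n4 'acea': a→5
  n5 'aceaa': a→6
  n6 'aceaaa': ·  [P0 ends]
  n7 'e': ·  [P1 ends]
  n8 'b': b→13 d→9
  n9 'bd': c→10
  n10 'bdc': a→11
  n11 'bdca': a→12
  n12 'bdcaa': ·  [P2 ends]
  n13 'bb': d→14
  n14 'bbd': a→15
  n15 'bbda': ·  [P3 ends]
  n16 'd': b→17 c→23
  n17 'db': ·  [P4 ends]
  n18 'ad': ·  [P5 ends]
  n19 'c': d→20
  n20 'cd': d→21
  n21 'cdd': b→22
  n22 'cddb': ·  [P6 ends]
  n23 'dc': a→24
  n24 'dca': a→25
  n25 'dcaa': ·  [P7 ends]

BFS fail/out derivation:
  n1('a'): parent n0 fail=0; on 'a' 0 → fail=0;  out ∅∪∅=∅
  n7('e'): parent n0 fail=0; on 'e' 0 → fail=0;  out {1}∪∅={1}
  n8('b'): parent n0 fail=0; on 'b' 0 → fail=0;  out ∅∪∅=∅
  n16('d'): parent n0 fail=0; on 'd' 0 → fail=0;  out ∅∪∅=∅
  n19('c'): parent n0 fail=0; on 'c' 0 → fail=0;  out ∅∪∅=∅
  n2('ac'): parent n1 fail=0; on 'c' 0 → fail=19;  out ∅∪∅=∅
  n9('bd'): parent n8 fail=0; on 'd' 0 → fail=16;  out ∅∪∅=∅
  n13('bb'): parent n8 fail=0; on 'b' 0 → fail=8;  out ∅∪∅=∅
  n17('db'): parent n16 fail=0; on 'b' 0 → fail=8;  out {4}∪∅={4}
  n18('ad'): parent n1 fail=0; on 'd' 0 → fail=16;  out {5}∪∅={5}
  n20('cd'): parent n19 fail=0; on 'd' 0 → fail=16;  out ∅∪∅=∅
  n23('dc'): parent n16 fail=0; on 'c' 0 → fail=19;  out ∅∪∅=∅
  n3('ace'): parent n2 fail=19; on 'e' 19→0 → fail=7;  out ∅∪{1}={1}
  n10('bdc'): parent n9 fail=16; on 'c' 16 → fail=23;  out ∅∪∅=∅
  n14('bbd'): parent n13 fail=8; on 'd' 8 → fail=9;  out ∅∪∅=∅
  n21('cdd'): parent n20 fail=16; on 'd' 16→0 → fail=16;  out ∅∪∅=∅
  n24('dca'): parent n23 fail=19; on 'a' 19→0 → fail=1;  out ∅∪∅=∅
  n4('acea'): parent n3 fail=7; on 'a' 7→0 → fail=1;  out ∅∪∅=∅
  n11('bdca'): parent n10 fail=23; on 'a' 23 → fail=24;  out ∅∪∅=∅
  n15('bbda'): parent n14 fail=9; on 'a' 9→16→0 → fail=1;  out {3}∪∅={3}
  n22('cddb'): parent n21 fail=16; on 'b' 16 → fail=17;  out {6}∪{4}={4,6}
  n25('dcaa'): parent n24 fail=1; on 'a' 1→0 → fail=1;  out {7}∪∅={7}
  n5('aceaa'): parent n4 fail=1; on 'a' 1→0 → fail=1;  out ∅∪∅=∅
  n12('bdcaa'): parent n11 fail=24; on 'a' 24 → fail=25;  out {2}∪{7}={2,7}
  n6('aceaaa'): parent n5 fail=1; on 'a' 1→0 → fail=1;  out {0}∪∅={0}

Text stream:
[0] read 'd'  n0⇒n16
[1] read 'c'  n16⇒n23
[2] read 'a'  n23⇒n24
[3] read 'a'  n24⇒n25  ** P7@[0:3]
[4] read 'b'  n25⇒n8 ·f
[5] read 'a'  n8⇒n1 ·f
[6] read 'b'  n1⇒n8 ·f
[7] read 'b'  n8⇒n13
[8] read 'd'  n13⇒n14
[9] read 'a'  n14⇒n15  ** P3@[6:9]
[10] read 'c'  n15⇒n2 ·f
[11] read 'b'  n2⇒n8 ·f
[12] read 'd'  n8⇒n9
[13] read 'c'  n9⇒n10
[14] read 'a'  n10⇒n11
[15] read 'a'  n11⇒n12  ** P2@[11:15],P7@[12:15]
[16] read 'e'  n12⇒n7 ·f  ** P1@[16:16]
[17] read 'a'  n7⇒n1 ·f
[18] read 'e'  n1⇒n7 ·f  ** P1@[18:18]
[19] read 'b'  n7⇒n8 ·f
[20] read 'd'  n8⇒n9
[21] read 'c'  n9⇒n10
[22] read 'a'  n10⇒n11
[23] read 'a'  n11⇒n12  ** P2@[19:23],P7@[20:23]
[24] read 'c'  n12⇒n2 ·f
[25] read 'b'  n2⇒n8 ·f
[26] read 'b'  n8⇒n13
[27] read 'd'  n13⇒n14
[28] read 'a'  n14⇒n15  ** P3@[25:28]
[29] read 'c'  n15⇒n2 ·f
[30] read 'e'  n2⇒n3  ** P1@[30:30]
[31] read 'e'  n3⇒n7 ·f  ** P1@[31:31]
[32] read 'c'  n7⇒n19 ·f
[33] read 'd'  n19⇒n20
[34] read 'd'  n20⇒n21
[35] read 'c'  n21⇒n23 ·f
[36] read 'a'  n23⇒n24
[37] read 'a'  n24⇒n25  ** P7@[34:37]
[38] read 'e'  n25⇒n7 ·f  ** P1@[38:38]
[39] read 'c'  n7⇒n19 ·f
[40] read 'd'  n19⇒n20
[41] read 'd'  n20⇒n21
[42] read 'b'  n21⇒n22  ** P4@[41:42],P6@[39:42]
[43] read 'c'  n22⇒n19 ·f
[44] read 'b'  n19⇒n8 ·f
[45] read 'd'  n8⇒n9
[46] read 'c'  n9⇒n10
[47] read 'a'  n10⇒n11
[48] read 'a'  n11⇒n12  ** P2@[44:48],P7@[45:48]
[49] read 'd'  n12⇒n18 ·f  ** P5@[48:49]
[50] read 'b'  n18⇒n17 ·f  ** P4@[49:50]
[51] read 'd'  n17⇒n9 ·f
[52] read 'c'  n9⇒n10
[53] read 'c'  n10⇒n19 ·f
[54] read 'd'  n19⇒n20
[55] read 'd'  n20⇒n21

All matches (sorted): [[3,7],[9,3],[15,2],[15,7],[16,1],[18,1],[23,2],[23,7],[28,3],[30,1],[31,1],[37,7],[38,1],[42,4],[42,6],[48,2],[48,7],[49,5],[50,4]]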